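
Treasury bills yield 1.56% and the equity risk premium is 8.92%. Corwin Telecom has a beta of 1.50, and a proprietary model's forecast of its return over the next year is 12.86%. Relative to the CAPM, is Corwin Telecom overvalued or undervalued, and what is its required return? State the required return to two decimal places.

Required return = R_f + β·MRP = 1.56% + 1.50 × 8.92% = 14.94%
Forecast 12.86% < required 14.94% → the stock plots below the SML → overvalued.

Overvalued; required return 14.94%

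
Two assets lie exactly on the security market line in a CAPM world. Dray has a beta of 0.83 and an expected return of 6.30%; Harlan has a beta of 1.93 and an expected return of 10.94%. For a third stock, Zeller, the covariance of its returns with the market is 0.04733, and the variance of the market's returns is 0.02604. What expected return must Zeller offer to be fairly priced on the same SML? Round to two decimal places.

10.47%

MRP = (10.94% − 6.30%) / (1.93 − 0.83) = 4.2182%
R_f = 6.30% − 0.83 × 4.2182% = 2.7989%
β_Zeller = Cov / Var(R_m) = 0.04733 / 0.02604 = 1.8176
E(R_Zeller) = R_f + β × MRP = 2.7989% + 1.8176 × 4.2182% = 10.47%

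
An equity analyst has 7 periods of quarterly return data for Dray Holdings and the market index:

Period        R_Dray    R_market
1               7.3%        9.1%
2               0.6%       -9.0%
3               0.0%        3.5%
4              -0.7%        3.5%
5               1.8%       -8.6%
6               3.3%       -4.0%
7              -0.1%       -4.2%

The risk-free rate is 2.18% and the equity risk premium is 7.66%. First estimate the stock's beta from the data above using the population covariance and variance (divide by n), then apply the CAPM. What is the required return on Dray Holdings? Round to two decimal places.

3.46%

Mean R_i = (7.3 + 0.6 + 0.0 − 0.7 + 1.8 + 3.3 − 0.1) / 7 = 1.7429%
Mean R_m = (9.1 − 9.0 + 3.5 + 3.5 − 8.6 − 4.0 − 4.2) / 7 = -1.3857%
Σ(R_i − R̄_i)(R_m − R̄_m) = 47.2257  ⇒  Cov = 47.2257 / 7 = 6.7465
Σ(R_m − R̄_m)² = 282.4686  ⇒  Var(R_m) = 282.4686 / 7 = 40.3527
β = Cov / Var(R_m) = 6.7465 / 40.3527 = 0.1672
E(R) = R_f + β × MRP = 2.18% + 0.1672 × 7.66% = 3.46%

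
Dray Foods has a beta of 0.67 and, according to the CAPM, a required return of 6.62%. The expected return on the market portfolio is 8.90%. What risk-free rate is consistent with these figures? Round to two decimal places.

E(R) = R_f + β(E(R_m) − R_f) = R_f(1 − β) + β·E(R_m)
6.62% = R_f × (1 − 0.67) + 0.67 × 8.90%
6.62% = R_f × 0.33 + 5.9630%
R_f = (6.62% − 5.9630%) / 0.33 = 1.99%

1.99%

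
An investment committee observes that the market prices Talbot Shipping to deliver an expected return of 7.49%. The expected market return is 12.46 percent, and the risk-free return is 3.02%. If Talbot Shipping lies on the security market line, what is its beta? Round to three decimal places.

0.474

MRP = 12.46% − 3.02% = 9.44%
β = (E(R) − R_f) / MRP = (7.49% − 3.02%) / 9.44% = 4.47% / 9.44% = 0.474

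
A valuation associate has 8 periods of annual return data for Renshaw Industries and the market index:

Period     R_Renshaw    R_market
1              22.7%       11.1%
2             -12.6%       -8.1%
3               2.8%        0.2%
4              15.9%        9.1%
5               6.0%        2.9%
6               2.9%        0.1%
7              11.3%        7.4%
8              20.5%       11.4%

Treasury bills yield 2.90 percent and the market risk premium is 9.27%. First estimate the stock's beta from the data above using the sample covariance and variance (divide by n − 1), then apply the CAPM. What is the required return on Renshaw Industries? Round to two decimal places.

18.51%

Mean R_i = (22.7 − 12.6 + 2.8 + 15.9 + 6.0 + 2.9 + 11.3 + 20.5) / 8 = 8.6875%
Mean R_m = (11.1 − 8.1 + 0.2 + 9.1 + 2.9 + 0.1 + 7.4 + 11.4) / 8 = 4.2625%
Σ(R_i − R̄_i)(R_m − R̄_m) = 538.0463  ⇒  Cov = 538.0463 / 7 = 76.8638
Σ(R_m − R̄_m)² = 319.4588  ⇒  Var(R_m) = 319.4588 / 7 = 45.6370
β = Cov / Var(R_m) = 76.8638 / 45.6370 = 1.6842
E(R) = R_f + β × MRP = 2.90% + 1.6842 × 9.27% = 18.51%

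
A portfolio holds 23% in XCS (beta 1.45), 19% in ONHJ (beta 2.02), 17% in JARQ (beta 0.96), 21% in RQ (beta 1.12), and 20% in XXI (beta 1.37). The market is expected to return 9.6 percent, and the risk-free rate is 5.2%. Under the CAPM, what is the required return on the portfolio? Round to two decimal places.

11.31%

β_P = Σ w_i β_i = 0.23×1.45 + 0.19×2.02 + 0.17×0.96 + 0.21×1.12 + 0.20×1.37 = 1.3897
MRP = 9.6% − 5.2% = 4.40%
E(R_P) = R_f + β_P × MRP = 5.2% + 1.3897 × 4.4% = 11.31%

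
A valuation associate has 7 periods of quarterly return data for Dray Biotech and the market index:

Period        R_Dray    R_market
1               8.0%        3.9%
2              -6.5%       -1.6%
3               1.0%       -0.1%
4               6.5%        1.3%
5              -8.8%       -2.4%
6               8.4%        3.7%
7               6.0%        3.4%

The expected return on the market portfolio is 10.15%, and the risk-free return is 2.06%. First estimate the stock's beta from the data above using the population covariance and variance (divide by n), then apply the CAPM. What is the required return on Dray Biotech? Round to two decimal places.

Mean R_i = (8.0 − 6.5 + 1.0 + 6.5 − 8.8 + 8.4 + 6.0) / 7 = 2.0857%
Mean R_m = (3.9 − 1.6 − 0.1 + 1.3 − 2.4 + 3.7 + 3.4) / 7 = 1.1714%
Σ(R_i − R̄_i)(R_m − R̄_m) = 105.4471  ⇒  Cov = 105.4471 / 7 = 15.0639
Σ(R_m − R̄_m)² = 40.8743  ⇒  Var(R_m) = 40.8743 / 7 = 5.8392
β = Cov / Var(R_m) = 15.0639 / 5.8392 = 2.5798
MRP = 10.15% − 2.06% = 8.09%
E(R) = R_f + β × MRP = 2.06% + 2.5798 × 8.09% = 22.93%

22.93%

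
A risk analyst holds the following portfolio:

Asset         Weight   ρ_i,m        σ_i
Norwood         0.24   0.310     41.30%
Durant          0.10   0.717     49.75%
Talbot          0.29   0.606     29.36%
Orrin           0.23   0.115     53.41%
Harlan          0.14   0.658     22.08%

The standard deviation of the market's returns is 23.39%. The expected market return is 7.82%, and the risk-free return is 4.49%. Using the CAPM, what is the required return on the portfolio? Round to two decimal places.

6.66%

β_Norwood = 0.310 × 41.30% / 23.39% = 0.5474
β_Durant = 0.717 × 49.75% / 23.39% = 1.5250
β_Talbot = 0.606 × 29.36% / 23.39% = 0.7607
β_Orrin = 0.115 × 53.41% / 23.39% = 0.2626
β_Harlan = 0.658 × 22.08% / 23.39% = 0.6211
β_P = Σ w_i β_i = 0.24×0.5474 + 0.10×1.5250 + 0.29×0.7607 + 0.23×0.2626 + 0.14×0.6211 = 0.6518
MRP = 7.82% − 4.49% = 3.33%
E(R_P) = R_f + β_P × MRP = 4.49% + 0.6518 × 3.33% = 6.66%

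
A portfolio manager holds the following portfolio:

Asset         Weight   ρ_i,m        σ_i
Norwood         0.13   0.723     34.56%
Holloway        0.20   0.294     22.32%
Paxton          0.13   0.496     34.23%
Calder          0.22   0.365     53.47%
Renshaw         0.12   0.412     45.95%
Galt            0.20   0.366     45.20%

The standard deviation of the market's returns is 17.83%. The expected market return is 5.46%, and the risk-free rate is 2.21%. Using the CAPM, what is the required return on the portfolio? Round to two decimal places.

5.24%

β_Norwood = 0.723 × 34.56% / 17.83% = 1.4014
β_Holloway = 0.294 × 22.32% / 17.83% = 0.3680
β_Paxton = 0.496 × 34.23% / 17.83% = 0.9522
β_Calder = 0.365 × 53.47% / 17.83% = 1.0946
β_Renshaw = 0.412 × 45.95% / 17.83% = 1.0618
β_Galt = 0.366 × 45.20% / 17.83% = 0.9278
β_P = Σ w_i β_i = 0.13×1.4014 + 0.20×0.3680 + 0.13×0.9522 + 0.22×1.0946 + 0.12×1.0618 + 0.20×0.9278 = 0.9334
MRP = 5.46% − 2.21% = 3.25%
E(R_P) = R_f + β_P × MRP = 2.21% + 0.9334 × 3.25% = 5.24%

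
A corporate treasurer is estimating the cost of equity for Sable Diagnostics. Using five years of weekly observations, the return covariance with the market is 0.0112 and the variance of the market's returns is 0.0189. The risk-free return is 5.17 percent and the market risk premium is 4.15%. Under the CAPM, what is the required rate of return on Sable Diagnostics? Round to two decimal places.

β = Cov(R_i, R_m) / Var(R_m) = 0.0112 / 0.0189 = 0.5926
E(R) = R_f + β × MRP = 5.17% + 0.5926 × 4.15% = 7.63%

7.63%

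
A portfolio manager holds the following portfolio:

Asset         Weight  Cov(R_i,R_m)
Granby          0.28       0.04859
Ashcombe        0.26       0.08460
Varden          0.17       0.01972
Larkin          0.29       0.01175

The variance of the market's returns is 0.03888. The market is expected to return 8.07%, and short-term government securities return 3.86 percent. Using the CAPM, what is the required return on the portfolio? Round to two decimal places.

8.45%

β_Granby = 0.04859 / 0.03888 = 1.2497
β_Ashcombe = 0.08460 / 0.03888 = 2.1759
β_Varden = 0.01972 / 0.03888 = 0.5072
β_Larkin = 0.01175 / 0.03888 = 0.3022
β_P = Σ w_i β_i = 0.28×1.2497 + 0.26×2.1759 + 0.17×0.5072 + 0.29×0.3022 = 1.0895
MRP = 8.07% − 3.86% = 4.21%
E(R_P) = R_f + β_P × MRP = 3.86% + 1.0895 × 4.21% = 8.45%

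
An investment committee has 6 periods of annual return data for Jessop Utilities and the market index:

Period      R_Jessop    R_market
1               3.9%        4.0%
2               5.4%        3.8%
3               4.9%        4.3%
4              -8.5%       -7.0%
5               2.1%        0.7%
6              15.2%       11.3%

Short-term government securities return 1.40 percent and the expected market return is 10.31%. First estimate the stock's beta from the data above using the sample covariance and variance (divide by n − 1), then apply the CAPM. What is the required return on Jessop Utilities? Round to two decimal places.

Mean R_i = (3.9 + 5.4 + 4.9 − 8.5 + 2.1 + 15.2) / 6 = 3.8333%
Mean R_m = (4.0 + 3.8 + 4.3 − 7.0 + 0.7 + 11.3) / 6 = 2.8500%
Σ(R_i − R̄_i)(R_m − R̄_m) = 224.3700  ⇒  Cov = 224.3700 / 5 = 44.8740
Σ(R_m − R̄_m)² = 177.3750  ⇒  Var(R_m) = 177.3750 / 5 = 35.4750
β = Cov / Var(R_m) = 44.8740 / 35.4750 = 1.2649
MRP = 10.31% − 1.40% = 8.91%
E(R) = R_f + β × MRP = 1.40% + 1.2649 × 8.91% = 12.67%

12.67%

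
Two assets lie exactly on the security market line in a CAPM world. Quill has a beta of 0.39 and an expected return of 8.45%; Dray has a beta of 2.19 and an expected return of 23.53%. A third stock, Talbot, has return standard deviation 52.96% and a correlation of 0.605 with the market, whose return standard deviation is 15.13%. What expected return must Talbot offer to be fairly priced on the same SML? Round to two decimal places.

22.92%

MRP = (23.53% − 8.45%) / (2.19 − 0.39) = 8.3778%
R_f = 8.45% − 0.39 × 8.3778% = 5.1827%
β_Talbot = ρ·σ_i/σ_m = 0.605 × 52.96 / 15.13 = 2.1177
E(R_Talbot) = R_f + β × MRP = 5.1827% + 2.1177 × 8.3778% = 22.92%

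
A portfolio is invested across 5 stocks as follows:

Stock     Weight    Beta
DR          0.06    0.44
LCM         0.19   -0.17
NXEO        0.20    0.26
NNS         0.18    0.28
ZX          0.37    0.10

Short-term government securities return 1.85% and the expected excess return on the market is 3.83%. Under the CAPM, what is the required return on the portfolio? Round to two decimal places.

β_P = Σ w_i β_i = 0.06×0.44 + 0.19×-0.17 + 0.20×0.26 + 0.18×0.28 + 0.37×0.10 = 0.1335
E(R_P) = R_f + β_P × MRP = 1.85% + 0.1335 × 3.83% = 2.36%

2.36%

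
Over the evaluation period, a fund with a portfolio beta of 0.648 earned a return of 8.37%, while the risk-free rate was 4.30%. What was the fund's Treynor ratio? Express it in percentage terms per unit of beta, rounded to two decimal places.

Treynor = (R_P − R_f) / β_P = (8.37% − 4.30%) / 0.6480 = 4.07% / 0.6480 = 6.28%

6.28%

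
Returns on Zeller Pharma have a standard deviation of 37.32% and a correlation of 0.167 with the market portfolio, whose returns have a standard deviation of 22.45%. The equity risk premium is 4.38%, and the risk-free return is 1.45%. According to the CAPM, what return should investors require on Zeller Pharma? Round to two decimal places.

β = ρ × σ_i / σ_m = 0.167 × 37.32% / 22.45% = 0.2776
E(R) = 1.45% + 0.2776 × 4.38% = 2.67%

2.67%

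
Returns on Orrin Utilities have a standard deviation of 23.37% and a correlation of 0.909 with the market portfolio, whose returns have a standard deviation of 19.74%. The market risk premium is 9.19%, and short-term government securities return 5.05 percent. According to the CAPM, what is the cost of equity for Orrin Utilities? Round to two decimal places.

14.94%

β = ρ × σ_i / σ_m = 0.909 × 23.37% / 19.74% = 1.0762
E(R) = 5.05% + 1.0762 × 9.19% = 14.94%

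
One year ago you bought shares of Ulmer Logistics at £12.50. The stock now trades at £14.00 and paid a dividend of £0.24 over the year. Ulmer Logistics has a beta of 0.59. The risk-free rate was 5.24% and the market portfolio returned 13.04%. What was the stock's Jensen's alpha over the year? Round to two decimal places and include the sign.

Realised HPR = (P1 + D1 − P0) / P0 = (14.00 + 0.24 − 12.50) / 12.50 = 1.74 / 12.50 = 13.9200%
MRP = 13.04% − 5.24% = 7.80%
CAPM required = R_f + β·MRP = 5.24% + 0.59 × 7.80% = 9.8420%
α = realised − required = 13.9200% − 9.8420% = +4.08%

+4.08%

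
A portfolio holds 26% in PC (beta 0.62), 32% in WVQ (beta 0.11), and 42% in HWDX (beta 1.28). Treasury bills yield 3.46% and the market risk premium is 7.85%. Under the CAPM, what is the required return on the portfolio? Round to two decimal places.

β_P = Σ w_i β_i = 0.26×0.62 + 0.32×0.11 + 0.42×1.28 = 0.7340
E(R_P) = R_f + β_P × MRP = 3.46% + 0.7340 × 7.85% = 9.22%

9.22%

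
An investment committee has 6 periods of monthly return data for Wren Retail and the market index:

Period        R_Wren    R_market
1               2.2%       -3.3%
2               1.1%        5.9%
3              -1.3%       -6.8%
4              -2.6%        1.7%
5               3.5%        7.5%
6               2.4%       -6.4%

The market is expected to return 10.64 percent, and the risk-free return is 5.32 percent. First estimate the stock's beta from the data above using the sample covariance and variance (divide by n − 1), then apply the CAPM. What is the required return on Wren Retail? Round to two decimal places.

5.76%

Mean R_i = (2.2 + 1.1 − 1.3 − 2.6 + 3.5 + 2.4) / 6 = 0.8833%
Mean R_m = (-3.3 + 5.9 − 6.8 + 1.7 + 7.5 − 6.4) / 6 = -0.2333%
Σ(R_i − R̄_i)(R_m − R̄_m) = 15.7767  ⇒  Cov = 15.7767 / 5 = 3.1553
Σ(R_m − R̄_m)² = 191.7133  ⇒  Var(R_m) = 191.7133 / 5 = 38.3427
β = Cov / Var(R_m) = 3.1553 / 38.3427 = 0.0823
MRP = 10.64% − 5.32% = 5.32%
E(R) = R_f + β × MRP = 5.32% + 0.0823 × 5.32% = 5.76%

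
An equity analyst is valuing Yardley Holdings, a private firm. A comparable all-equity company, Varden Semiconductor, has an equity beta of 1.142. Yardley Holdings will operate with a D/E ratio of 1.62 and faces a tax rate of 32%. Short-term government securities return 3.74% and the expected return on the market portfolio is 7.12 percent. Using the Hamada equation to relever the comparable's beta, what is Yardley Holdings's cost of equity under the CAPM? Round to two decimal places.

β_L = β_U × [1 + (1 − t)(D/E)] = 1.142 × [1 + (1 − 0.32) × 1.62]
    = 1.142 × [1 + 0.68 × 1.62] = 1.142 × 2.1016 = 2.4000
MRP = 7.12% − 3.74% = 3.38%
E(R) = R_f + β_L × MRP = 3.74% + 2.4000 × 3.38% = 11.85%

11.85%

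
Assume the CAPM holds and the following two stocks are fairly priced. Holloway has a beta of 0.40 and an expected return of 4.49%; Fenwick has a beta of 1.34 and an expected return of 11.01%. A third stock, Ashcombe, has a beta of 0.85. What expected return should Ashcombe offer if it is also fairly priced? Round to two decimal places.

MRP (SML slope) = (11.01% − 4.49%) / (1.34 − 0.40) = 6.52% / 0.94 = 6.9362%
R_f (intercept) = 4.49% − 0.40 × 6.9362% = 1.7155%
E(R_Ashcombe) = R_f + β × MRP = 1.7155% + 0.85 × 6.9362% = 7.61%

7.61%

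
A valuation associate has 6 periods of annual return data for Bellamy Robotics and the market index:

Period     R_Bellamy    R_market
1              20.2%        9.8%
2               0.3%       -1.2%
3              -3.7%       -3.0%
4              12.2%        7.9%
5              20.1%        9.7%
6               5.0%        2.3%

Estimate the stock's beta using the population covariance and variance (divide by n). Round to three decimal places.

1.761

Mean R_i = (20.2 + 0.3 − 3.7 + 12.2 + 20.1 + 5.0) / 6 = 9.0167%
Mean R_m = (9.8 − 1.2 − 3.0 + 7.9 + 9.7 + 2.3) / 6 = 4.2500%
Σ(R_i − R̄_i)(R_m − R̄_m) = 281.6250  ⇒  Cov = 281.6250 / 6 = 46.9375
Σ(R_m − R̄_m)² = 159.8950  ⇒  Var(R_m) = 159.8950 / 6 = 26.6492
β = Cov / Var(R_m) = 46.9375 / 26.6492 = 1.7613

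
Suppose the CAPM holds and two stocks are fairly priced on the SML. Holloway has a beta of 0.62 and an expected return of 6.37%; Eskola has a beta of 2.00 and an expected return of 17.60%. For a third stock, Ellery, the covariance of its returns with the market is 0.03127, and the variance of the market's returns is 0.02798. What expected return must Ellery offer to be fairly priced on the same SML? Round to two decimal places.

10.42%

MRP = (17.60% − 6.37%) / (2.00 − 0.62) = 8.1377%
R_f = 6.37% − 0.62 × 8.1377% = 1.3246%
β_Ellery = Cov / Var(R_m) = 0.03127 / 0.02798 = 1.1176
E(R_Ellery) = R_f + β × MRP = 1.3246% + 1.1176 × 8.1377% = 10.42%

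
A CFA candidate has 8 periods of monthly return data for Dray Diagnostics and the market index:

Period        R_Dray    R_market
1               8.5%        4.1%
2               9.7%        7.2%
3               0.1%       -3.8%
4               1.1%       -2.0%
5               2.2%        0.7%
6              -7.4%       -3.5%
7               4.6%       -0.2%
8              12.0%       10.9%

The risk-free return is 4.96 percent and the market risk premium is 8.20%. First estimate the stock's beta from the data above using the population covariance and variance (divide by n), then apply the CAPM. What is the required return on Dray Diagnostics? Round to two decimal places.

Mean R_i = (8.5 + 9.7 + 0.1 + 1.1 + 2.2 − 7.4 + 4.6 + 12.0) / 8 = 3.8500%
Mean R_m = (4.1 + 7.2 − 3.8 − 2.0 + 0.7 − 3.5 − 0.2 + 10.9) / 8 = 1.6750%
Σ(R_i − R̄_i)(R_m − R̄_m) = 207.8400  ⇒  Cov = 207.8400 / 8 = 25.9800
Σ(R_m − R̄_m)² = 196.2350  ⇒  Var(R_m) = 196.2350 / 8 = 24.5294
β = Cov / Var(R_m) = 25.9800 / 24.5294 = 1.0591
E(R) = R_f + β × MRP = 4.96% + 1.0591 × 8.20% = 13.64%

13.64%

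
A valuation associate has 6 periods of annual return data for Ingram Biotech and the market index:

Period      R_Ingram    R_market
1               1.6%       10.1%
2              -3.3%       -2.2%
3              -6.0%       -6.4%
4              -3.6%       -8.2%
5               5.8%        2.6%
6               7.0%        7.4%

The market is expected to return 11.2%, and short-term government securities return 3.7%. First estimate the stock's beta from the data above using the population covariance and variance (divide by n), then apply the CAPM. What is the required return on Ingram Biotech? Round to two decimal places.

Mean R_i = (1.6 − 3.3 − 6.0 − 3.6 + 5.8 + 7.0) / 6 = 0.2500%
Mean R_m = (10.1 − 2.2 − 6.4 − 8.2 + 2.6 + 7.4) / 6 = 0.5500%
Σ(R_i − R̄_i)(R_m − R̄_m) = 157.3950  ⇒  Cov = 157.3950 / 6 = 26.2325
Σ(R_m − R̄_m)² = 274.7550  ⇒  Var(R_m) = 274.7550 / 6 = 45.7925
β = Cov / Var(R_m) = 26.2325 / 45.7925 = 0.5729
MRP = 11.2% − 3.7% = 7.50%
E(R) = R_f + β × MRP = 3.7% + 0.5729 × 7.5% = 8.00%

8.00%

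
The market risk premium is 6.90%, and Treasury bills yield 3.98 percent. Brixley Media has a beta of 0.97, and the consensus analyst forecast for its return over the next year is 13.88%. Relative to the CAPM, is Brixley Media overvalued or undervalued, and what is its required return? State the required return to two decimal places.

Undervalued; required return 10.67%

Required return = R_f + β·MRP = 3.98% + 0.97 × 6.90% = 10.67%
Forecast 13.88% > required 10.67% → the stock plots above the SML → undervalued.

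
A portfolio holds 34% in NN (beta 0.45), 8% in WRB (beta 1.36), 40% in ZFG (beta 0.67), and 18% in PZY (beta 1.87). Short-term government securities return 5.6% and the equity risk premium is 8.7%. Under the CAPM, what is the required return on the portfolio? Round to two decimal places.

13.14%

β_P = Σ w_i β_i = 0.34×0.45 + 0.08×1.36 + 0.40×0.67 + 0.18×1.87 = 0.8664
E(R_P) = R_f + β_P × MRP = 5.6% + 0.8664 × 8.7% = 13.14%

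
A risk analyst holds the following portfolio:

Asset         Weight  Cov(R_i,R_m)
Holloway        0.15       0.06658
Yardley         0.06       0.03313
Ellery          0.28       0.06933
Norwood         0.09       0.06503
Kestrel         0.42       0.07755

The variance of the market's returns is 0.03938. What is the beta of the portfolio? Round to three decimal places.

1.773

β_Holloway = 0.06658 / 0.03938 = 1.6907
β_Yardley = 0.03313 / 0.03938 = 0.8413
β_Ellery = 0.06933 / 0.03938 = 1.7605
β_Norwood = 0.06503 / 0.03938 = 1.6513
β_Kestrel = 0.07755 / 0.03938 = 1.9693
β_P = Σ w_i β_i = 0.15×1.6907 + 0.06×0.8413 + 0.28×1.7605 + 0.09×1.6513 + 0.42×1.9693 = 1.7727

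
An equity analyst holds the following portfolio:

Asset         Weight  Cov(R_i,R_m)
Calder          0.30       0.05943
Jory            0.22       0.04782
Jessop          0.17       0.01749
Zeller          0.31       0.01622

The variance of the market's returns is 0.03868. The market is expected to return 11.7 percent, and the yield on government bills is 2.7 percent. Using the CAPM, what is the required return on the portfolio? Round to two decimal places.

β_Calder = 0.05943 / 0.03868 = 1.5365
β_Jory = 0.04782 / 0.03868 = 1.2363
β_Jessop = 0.01749 / 0.03868 = 0.4522
β_Zeller = 0.01622 / 0.03868 = 0.4193
β_P = Σ w_i β_i = 0.30×1.5365 + 0.22×1.2363 + 0.17×0.4522 + 0.31×0.4193 = 0.9398
MRP = 11.7% − 2.7% = 9.00%
E(R_P) = R_f + β_P × MRP = 2.7% + 0.9398 × 9.0% = 11.16%

11.16%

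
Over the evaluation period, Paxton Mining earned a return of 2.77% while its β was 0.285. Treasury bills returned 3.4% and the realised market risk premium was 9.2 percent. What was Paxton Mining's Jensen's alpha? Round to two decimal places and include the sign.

CAPM benchmark = R_f + β(R_m − R_f) = 3.4% + 0.285 × 9.2% = 6.0220%
α = actual − benchmark = 2.77% − 6.0220% = -3.25%

-3.25%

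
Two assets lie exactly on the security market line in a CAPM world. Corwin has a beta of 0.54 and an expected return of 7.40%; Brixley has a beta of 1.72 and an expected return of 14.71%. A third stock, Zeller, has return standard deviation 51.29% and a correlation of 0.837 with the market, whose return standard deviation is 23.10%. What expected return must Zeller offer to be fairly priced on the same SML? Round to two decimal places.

MRP = (14.71% − 7.40%) / (1.72 − 0.54) = 6.1949%
R_f = 7.40% − 0.54 × 6.1949% = 4.0548%
β_Zeller = ρ·σ_i/σ_m = 0.837 × 51.29 / 23.10 = 1.8584
E(R_Zeller) = R_f + β × MRP = 4.0548% + 1.8584 × 6.1949% = 15.57%

15.57%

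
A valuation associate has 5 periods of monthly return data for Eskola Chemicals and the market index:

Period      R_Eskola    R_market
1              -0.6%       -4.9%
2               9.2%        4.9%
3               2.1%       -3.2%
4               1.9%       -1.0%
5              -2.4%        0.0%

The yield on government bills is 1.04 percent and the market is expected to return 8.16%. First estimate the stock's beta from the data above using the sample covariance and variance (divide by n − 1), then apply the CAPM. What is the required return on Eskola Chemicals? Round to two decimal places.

Mean R_i = (-0.6 + 9.2 + 2.1 + 1.9 − 2.4) / 5 = 2.0400%
Mean R_m = (-4.9 + 4.9 − 3.2 − 1.0 + 0.0) / 5 = -0.8400%
Σ(R_i − R̄_i)(R_m − R̄_m) = 47.9680  ⇒  Cov = 47.9680 / 4 = 11.9920
Σ(R_m − R̄_m)² = 55.7320  ⇒  Var(R_m) = 55.7320 / 4 = 13.9330
β = Cov / Var(R_m) = 11.9920 / 13.9330 = 0.8607
MRP = 8.16% − 1.04% = 7.12%
E(R) = R_f + β × MRP = 1.04% + 0.8607 × 7.12% = 7.17%

7.17%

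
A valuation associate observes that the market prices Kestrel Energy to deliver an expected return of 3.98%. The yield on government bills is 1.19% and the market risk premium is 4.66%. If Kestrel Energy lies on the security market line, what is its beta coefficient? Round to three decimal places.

0.599

β = (E(R) − R_f) / MRP = (3.98% − 1.19%) / 4.66% = 2.79% / 4.66% = 0.599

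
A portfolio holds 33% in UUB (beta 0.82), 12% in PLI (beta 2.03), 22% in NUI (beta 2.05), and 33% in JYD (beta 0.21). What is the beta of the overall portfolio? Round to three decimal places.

1.035

β_P = Σ w_i β_i = 0.33×0.82 + 0.12×2.03 + 0.22×2.05 + 0.33×0.21 = 1.0345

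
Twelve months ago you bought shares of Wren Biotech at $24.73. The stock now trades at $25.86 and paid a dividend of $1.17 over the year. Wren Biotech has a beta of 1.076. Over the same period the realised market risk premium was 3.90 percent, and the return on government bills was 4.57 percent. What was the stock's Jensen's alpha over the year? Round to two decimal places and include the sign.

+0.53%

Realised HPR = (P1 + D1 − P0) / P0 = (25.86 + 1.17 − 24.73) / 24.73 = 2.30 / 24.73 = 9.3004%
CAPM required = R_f + β·MRP = 4.57% + 1.076 × 3.90% = 8.76640%
α = realised − required = 9.3004% − 8.76640% = +0.53%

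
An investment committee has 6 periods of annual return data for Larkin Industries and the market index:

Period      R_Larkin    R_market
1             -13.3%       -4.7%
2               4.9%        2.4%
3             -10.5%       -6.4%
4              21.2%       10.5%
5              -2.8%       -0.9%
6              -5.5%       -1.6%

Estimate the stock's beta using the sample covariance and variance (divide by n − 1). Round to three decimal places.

Mean R_i = (-13.3 + 4.9 − 10.5 + 21.2 − 2.8 − 5.5) / 6 = -1.0000%
Mean R_m = (-4.7 + 2.4 − 6.4 + 10.5 − 0.9 − 1.6) / 6 = -0.1167%
Σ(R_i − R̄_i)(R_m − R̄_m) = 374.6900  ⇒  Cov = 374.6900 / 5 = 74.9380
Σ(R_m − R̄_m)² = 182.3483  ⇒  Var(R_m) = 182.3483 / 5 = 36.4697
β = Cov / Var(R_m) = 74.9380 / 36.4697 = 2.0548

2.055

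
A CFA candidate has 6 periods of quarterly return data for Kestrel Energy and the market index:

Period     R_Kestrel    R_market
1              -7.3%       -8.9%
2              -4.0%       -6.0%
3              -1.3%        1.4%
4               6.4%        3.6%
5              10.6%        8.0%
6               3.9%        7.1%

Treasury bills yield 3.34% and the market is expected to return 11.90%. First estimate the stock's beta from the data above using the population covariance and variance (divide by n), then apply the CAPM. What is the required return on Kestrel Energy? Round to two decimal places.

Mean R_i = (-7.3 − 4.0 − 1.3 + 6.4 + 10.6 + 3.9) / 6 = 1.3833%
Mean R_m = (-8.9 − 6.0 + 1.4 + 3.6 + 8.0 + 7.1) / 6 = 0.8667%
Σ(R_i − R̄_i)(R_m − R̄_m) = 215.4867  ⇒  Cov = 215.4867 / 6 = 35.9145
Σ(R_m − R̄_m)² = 240.0333  ⇒  Var(R_m) = 240.0333 / 6 = 40.0056
β = Cov / Var(R_m) = 35.9145 / 40.0056 = 0.8977
MRP = 11.90% − 3.34% = 8.56%
E(R) = R_f + β × MRP = 3.34% + 0.8977 × 8.56% = 11.02%

11.02%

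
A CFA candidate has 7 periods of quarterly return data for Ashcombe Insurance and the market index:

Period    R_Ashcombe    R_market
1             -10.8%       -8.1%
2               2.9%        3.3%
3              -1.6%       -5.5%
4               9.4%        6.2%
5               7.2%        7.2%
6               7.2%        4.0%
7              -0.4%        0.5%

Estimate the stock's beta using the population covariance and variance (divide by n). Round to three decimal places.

1.119

Mean R_i = (-10.8 + 2.9 − 1.6 + 9.4 + 7.2 + 7.2 − 0.4) / 7 = 1.9857%
Mean R_m = (-8.1 + 3.3 − 5.5 + 6.2 + 7.2 + 4.0 + 0.5) / 7 = 1.0857%
Σ(R_i − R̄_i)(R_m − R̄_m) = 229.4786  ⇒  Cov = 229.4786 / 7 = 32.7827
Σ(R_m − R̄_m)² = 205.0286  ⇒  Var(R_m) = 205.0286 / 7 = 29.2898
β = Cov / Var(R_m) = 32.7827 / 29.2898 = 1.1193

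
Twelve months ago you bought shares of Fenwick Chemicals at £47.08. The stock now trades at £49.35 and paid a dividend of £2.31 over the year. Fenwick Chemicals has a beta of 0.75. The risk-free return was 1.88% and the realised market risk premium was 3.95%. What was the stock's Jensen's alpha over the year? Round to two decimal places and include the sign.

Realised HPR = (P1 + D1 − P0) / P0 = (49.35 + 2.31 − 47.08) / 47.08 = 4.58 / 47.08 = 9.7281%
CAPM required = R_f + β·MRP = 1.88% + 0.75 × 3.95% = 4.8425%
α = realised − required = 9.7281% − 4.8425% = +4.89%

+4.89%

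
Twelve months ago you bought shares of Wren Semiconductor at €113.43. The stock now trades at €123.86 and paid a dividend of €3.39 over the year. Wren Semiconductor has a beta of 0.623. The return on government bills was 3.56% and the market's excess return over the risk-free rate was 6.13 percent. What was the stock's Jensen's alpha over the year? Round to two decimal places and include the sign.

+4.80%

Realised HPR = (P1 + D1 − P0) / P0 = (123.86 + 3.39 − 113.43) / 113.43 = 13.82 / 113.43 = 12.1837%
CAPM required = R_f + β·MRP = 3.56% + 0.623 × 6.13% = 7.37899%
α = realised − required = 12.1837% − 7.37899% = +4.80%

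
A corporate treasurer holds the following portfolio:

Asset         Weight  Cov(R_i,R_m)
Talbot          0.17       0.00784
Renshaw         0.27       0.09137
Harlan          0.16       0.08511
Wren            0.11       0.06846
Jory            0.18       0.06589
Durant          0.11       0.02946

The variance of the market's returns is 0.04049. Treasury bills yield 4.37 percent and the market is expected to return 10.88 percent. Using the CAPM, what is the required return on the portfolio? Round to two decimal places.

14.38%

β_Talbot = 0.00784 / 0.04049 = 0.1936
β_Renshaw = 0.09137 / 0.04049 = 2.2566
β_Harlan = 0.08511 / 0.04049 = 2.1020
β_Wren = 0.06846 / 0.04049 = 1.6908
β_Jory = 0.06589 / 0.04049 = 1.6273
β_Durant = 0.02946 / 0.04049 = 0.7276
β_P = Σ w_i β_i = 0.17×0.1936 + 0.27×2.2566 + 0.16×2.1020 + 0.11×1.6908 + 0.18×1.6273 + 0.11×0.7276 = 1.5375
MRP = 10.88% − 4.37% = 6.51%
E(R_P) = R_f + β_P × MRP = 4.37% + 1.5375 × 6.51% = 14.38%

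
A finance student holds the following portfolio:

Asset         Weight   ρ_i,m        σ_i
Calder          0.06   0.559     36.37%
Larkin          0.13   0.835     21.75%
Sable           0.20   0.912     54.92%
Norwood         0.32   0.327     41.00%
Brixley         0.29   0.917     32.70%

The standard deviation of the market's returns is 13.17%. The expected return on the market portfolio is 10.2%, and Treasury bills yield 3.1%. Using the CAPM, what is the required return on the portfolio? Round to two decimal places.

17.43%

β_Calder = 0.559 × 36.37% / 13.17% = 1.5437
β_Larkin = 0.835 × 21.75% / 13.17% = 1.3790
β_Sable = 0.912 × 54.92% / 13.17% = 3.8031
β_Norwood = 0.327 × 41.00% / 13.17% = 1.0180
β_Brixley = 0.917 × 32.70% / 13.17% = 2.2768
β_P = Σ w_i β_i = 0.06×1.5437 + 0.13×1.3790 + 0.20×3.8031 + 0.32×1.0180 + 0.29×2.2768 = 2.0185
MRP = 10.2% − 3.1% = 7.10%
E(R_P) = R_f + β_P × MRP = 3.1% + 2.0185 × 7.1% = 17.43%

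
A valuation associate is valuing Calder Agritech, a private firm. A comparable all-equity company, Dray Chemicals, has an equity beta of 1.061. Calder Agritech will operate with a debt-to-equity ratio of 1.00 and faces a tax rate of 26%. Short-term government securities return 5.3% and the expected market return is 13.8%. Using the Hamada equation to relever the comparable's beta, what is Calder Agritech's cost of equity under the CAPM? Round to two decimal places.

β_L = β_U × [1 + (1 − t)(D/E)] = 1.061 × [1 + (1 − 0.26) × 1.00]
    = 1.061 × [1 + 0.74 × 1.00] = 1.061 × 1.7400 = 1.8461
MRP = 13.8% − 5.3% = 8.50%
E(R) = R_f + β_L × MRP = 5.3% + 1.8461 × 8.5% = 20.99%

20.99%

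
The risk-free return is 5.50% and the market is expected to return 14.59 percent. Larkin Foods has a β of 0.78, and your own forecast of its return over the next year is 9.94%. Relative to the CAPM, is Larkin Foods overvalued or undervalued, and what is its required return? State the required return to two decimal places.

MRP = 14.59% − 5.50% = 9.09%
Required return = R_f + β·MRP = 5.50% + 0.78 × 9.09% = 12.59%
Forecast 9.94% < required 12.59% → the stock plots below the SML → overvalued.

Overvalued; required return 12.59%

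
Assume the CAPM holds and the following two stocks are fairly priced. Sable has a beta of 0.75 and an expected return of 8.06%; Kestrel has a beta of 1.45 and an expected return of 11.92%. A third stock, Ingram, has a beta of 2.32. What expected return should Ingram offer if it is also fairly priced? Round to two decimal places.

16.72%

MRP (SML slope) = (11.92% − 8.06%) / (1.45 − 0.75) = 3.86% / 0.70 = 5.5143%
R_f (intercept) = 8.06% − 0.75 × 5.5143% = 3.9243%
E(R_Ingram) = R_f + β × MRP = 3.9243% + 2.32 × 5.5143% = 16.72%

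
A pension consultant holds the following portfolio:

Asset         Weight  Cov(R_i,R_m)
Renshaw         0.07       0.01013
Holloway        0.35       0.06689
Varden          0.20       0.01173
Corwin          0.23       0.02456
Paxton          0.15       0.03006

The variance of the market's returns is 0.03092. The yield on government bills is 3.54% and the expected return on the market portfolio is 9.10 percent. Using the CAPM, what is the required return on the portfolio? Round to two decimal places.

β_Renshaw = 0.01013 / 0.03092 = 0.3276
β_Holloway = 0.06689 / 0.03092 = 2.1633
β_Varden = 0.01173 / 0.03092 = 0.3794
β_Corwin = 0.02456 / 0.03092 = 0.7943
β_Paxton = 0.03006 / 0.03092 = 0.9722
β_P = Σ w_i β_i = 0.07×0.3276 + 0.35×2.1633 + 0.20×0.3794 + 0.23×0.7943 + 0.15×0.9722 = 1.1845
MRP = 9.10% − 3.54% = 5.56%
E(R_P) = R_f + β_P × MRP = 3.54% + 1.1845 × 5.56% = 10.13%

10.13%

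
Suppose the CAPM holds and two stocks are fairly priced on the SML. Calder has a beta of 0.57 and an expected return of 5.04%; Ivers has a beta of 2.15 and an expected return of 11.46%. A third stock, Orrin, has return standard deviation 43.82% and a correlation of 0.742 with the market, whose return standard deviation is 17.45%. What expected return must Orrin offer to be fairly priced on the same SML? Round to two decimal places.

MRP = (11.46% − 5.04%) / (2.15 − 0.57) = 4.0633%
R_f = 5.04% − 0.57 × 4.0633% = 2.7239%
β_Orrin = ρ·σ_i/σ_m = 0.742 × 43.82 / 17.45 = 1.8633
E(R_Orrin) = R_f + β × MRP = 2.7239% + 1.8633 × 4.0633% = 10.30%

10.30%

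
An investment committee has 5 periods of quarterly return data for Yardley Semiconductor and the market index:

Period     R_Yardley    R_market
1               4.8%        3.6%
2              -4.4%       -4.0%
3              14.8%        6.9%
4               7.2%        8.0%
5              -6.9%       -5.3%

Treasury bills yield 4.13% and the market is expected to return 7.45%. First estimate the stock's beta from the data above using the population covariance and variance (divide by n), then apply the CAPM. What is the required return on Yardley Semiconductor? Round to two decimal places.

Mean R_i = (4.8 − 4.4 + 14.8 + 7.2 − 6.9) / 5 = 3.1000%
Mean R_m = (3.6 − 4.0 + 6.9 + 8.0 − 5.3) / 5 = 1.8400%
Σ(R_i − R̄_i)(R_m − R̄_m) = 202.6500  ⇒  Cov = 202.6500 / 5 = 40.5300
Σ(R_m − R̄_m)² = 151.7320  ⇒  Var(R_m) = 151.7320 / 5 = 30.3464
β = Cov / Var(R_m) = 40.5300 / 30.3464 = 1.3356
MRP = 7.45% − 4.13% = 3.32%
E(R) = R_f + β × MRP = 4.13% + 1.3356 × 3.32% = 8.56%

8.56%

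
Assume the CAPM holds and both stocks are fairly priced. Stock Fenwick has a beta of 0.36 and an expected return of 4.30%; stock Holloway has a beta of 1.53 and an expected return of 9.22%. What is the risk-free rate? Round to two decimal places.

2.79%

Both satisfy E(R) = R_f + β·MRP, so the slope of the SML is
MRP = (9.22% − 4.30%) / (1.53 − 0.36) = 4.92% / 1.17 = 4.2051%
R_f = E(R_Fenwick) − β_Fenwick·MRP = 4.30% − 0.36 × 4.2051% = 2.7862%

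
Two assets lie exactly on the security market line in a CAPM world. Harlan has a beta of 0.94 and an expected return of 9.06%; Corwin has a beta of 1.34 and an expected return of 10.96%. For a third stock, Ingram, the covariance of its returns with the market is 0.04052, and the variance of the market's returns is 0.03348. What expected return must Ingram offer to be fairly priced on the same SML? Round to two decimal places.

10.34%

MRP = (10.96% − 9.06%) / (1.34 − 0.94) = 4.7500%
R_f = 9.06% − 0.94 × 4.7500% = 4.5950%
β_Ingram = Cov / Var(R_m) = 0.04052 / 0.03348 = 1.2103
E(R_Ingram) = R_f + β × MRP = 4.5950% + 1.2103 × 4.7500% = 10.34%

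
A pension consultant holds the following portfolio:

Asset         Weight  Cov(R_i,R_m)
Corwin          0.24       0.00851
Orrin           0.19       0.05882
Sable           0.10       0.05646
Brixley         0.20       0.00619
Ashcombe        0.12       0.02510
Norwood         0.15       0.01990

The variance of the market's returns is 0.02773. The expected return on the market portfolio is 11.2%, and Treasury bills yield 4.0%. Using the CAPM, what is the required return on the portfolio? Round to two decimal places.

10.78%

β_Corwin = 0.00851 / 0.02773 = 0.3069
β_Orrin = 0.05882 / 0.02773 = 2.1212
β_Sable = 0.05646 / 0.02773 = 2.0361
β_Brixley = 0.00619 / 0.02773 = 0.2232
β_Ashcombe = 0.02510 / 0.02773 = 0.9052
β_Norwood = 0.01990 / 0.02773 = 0.7176
β_P = Σ w_i β_i = 0.24×0.3069 + 0.19×2.1212 + 0.10×2.0361 + 0.20×0.2232 + 0.12×0.9052 + 0.15×0.7176 = 0.9412
MRP = 11.2% − 4.0% = 7.20%
E(R_P) = R_f + β_P × MRP = 4.0% + 0.9412 × 7.2% = 10.78%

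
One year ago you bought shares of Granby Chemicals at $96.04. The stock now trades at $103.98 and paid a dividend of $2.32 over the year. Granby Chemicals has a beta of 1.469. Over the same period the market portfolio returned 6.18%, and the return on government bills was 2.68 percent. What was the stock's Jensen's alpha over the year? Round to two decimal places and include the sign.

Realised HPR = (P1 + D1 − P0) / P0 = (103.98 + 2.32 − 96.04) / 96.04 = 10.26 / 96.04 = 10.6830%
MRP = 6.18% − 2.68% = 3.50%
CAPM required = R_f + β·MRP = 2.68% + 1.469 × 3.50% = 7.82150%
α = realised − required = 10.6830% − 7.82150% = +2.86%

+2.86%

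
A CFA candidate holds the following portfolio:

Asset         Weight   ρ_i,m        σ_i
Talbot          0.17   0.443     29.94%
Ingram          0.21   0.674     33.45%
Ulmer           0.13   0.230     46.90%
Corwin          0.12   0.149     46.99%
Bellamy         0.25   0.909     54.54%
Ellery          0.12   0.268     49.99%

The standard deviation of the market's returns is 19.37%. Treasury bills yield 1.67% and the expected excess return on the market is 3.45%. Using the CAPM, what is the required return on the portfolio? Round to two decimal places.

β_Talbot = 0.443 × 29.94% / 19.37% = 0.6847
β_Ingram = 0.674 × 33.45% / 19.37% = 1.1639
β_Ulmer = 0.230 × 46.90% / 19.37% = 0.5569
β_Corwin = 0.149 × 46.99% / 19.37% = 0.3615
β_Bellamy = 0.909 × 54.54% / 19.37% = 2.5595
β_Ellery = 0.268 × 49.99% / 19.37% = 0.6917
β_P = Σ w_i β_i = 0.17×0.6847 + 0.21×1.1639 + 0.13×0.5569 + 0.12×0.3615 + 0.25×2.5595 + 0.12×0.6917 = 1.1995
E(R_P) = R_f + β_P × MRP = 1.67% + 1.1995 × 3.45% = 5.81%

5.81%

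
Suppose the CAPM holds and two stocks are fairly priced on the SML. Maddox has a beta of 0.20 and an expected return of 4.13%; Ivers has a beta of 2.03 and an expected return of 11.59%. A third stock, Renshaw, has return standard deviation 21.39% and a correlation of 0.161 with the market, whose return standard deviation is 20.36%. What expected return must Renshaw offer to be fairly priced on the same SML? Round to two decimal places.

MRP = (11.59% − 4.13%) / (2.03 − 0.20) = 4.0765%
R_f = 4.13% − 0.20 × 4.0765% = 3.3147%
β_Renshaw = ρ·σ_i/σ_m = 0.161 × 21.39 / 20.36 = 0.1691
E(R_Renshaw) = R_f + β × MRP = 3.3147% + 0.1691 × 4.0765% = 4.00%

4.00%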